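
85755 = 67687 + 18068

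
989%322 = 23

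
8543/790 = 10 + 643/790 ≈ 10.81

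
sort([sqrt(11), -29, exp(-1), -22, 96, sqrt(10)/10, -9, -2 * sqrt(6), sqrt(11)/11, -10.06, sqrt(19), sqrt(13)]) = [-29, -22, -10.06, -9, -2 * sqrt(6), sqrt(11)/11, sqrt(10)/10, exp(-1), sqrt(11), sqrt(13), sqrt(19), 96]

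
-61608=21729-83337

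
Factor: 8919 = 3^2*991^1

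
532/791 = 76/113 ≈ 0.673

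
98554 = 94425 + 4129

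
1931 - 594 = 1337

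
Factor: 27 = 3^3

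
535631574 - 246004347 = 289627227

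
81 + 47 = 128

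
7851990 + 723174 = 8575164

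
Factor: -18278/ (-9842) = 7^ (-1)*13^1 = 13/7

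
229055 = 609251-380196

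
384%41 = 15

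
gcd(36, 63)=9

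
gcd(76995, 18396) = 9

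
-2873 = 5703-8576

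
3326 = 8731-5405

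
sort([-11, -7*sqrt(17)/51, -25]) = [-25, -11, -7*sqrt(17)/51]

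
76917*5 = 384585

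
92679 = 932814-840135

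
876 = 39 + 837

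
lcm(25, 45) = 225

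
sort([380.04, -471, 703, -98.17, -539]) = [-539, -471, -98.17, 380.04, 703]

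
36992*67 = 2478464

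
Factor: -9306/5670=-1 * 3^(-2) * 5^(-1) * 7^(-1) * 11^1 * 47^1=-517/315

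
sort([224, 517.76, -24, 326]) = [-24, 224, 326, 517.76]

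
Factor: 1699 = 1699^1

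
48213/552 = 16071/184 ≈ 87.34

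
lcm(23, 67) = 1541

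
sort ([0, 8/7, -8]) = [-8, 0, 8/7]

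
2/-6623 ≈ -0.000302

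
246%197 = 49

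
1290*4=5160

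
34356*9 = 309204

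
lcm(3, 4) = 12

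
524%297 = 227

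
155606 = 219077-63471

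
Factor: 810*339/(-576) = -1*2^(-5)*3^3*5^1*113^1 = -15255/32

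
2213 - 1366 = 847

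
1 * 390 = 390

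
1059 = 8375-7316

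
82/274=41/137 ≈ 0.299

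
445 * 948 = 421860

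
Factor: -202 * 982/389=-1 * 2^2 * 101^1 * 389^(-1) * 491^1=-198364/389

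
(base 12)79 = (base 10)93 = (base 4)1131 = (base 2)1011101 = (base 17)58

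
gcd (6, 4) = 2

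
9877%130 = 127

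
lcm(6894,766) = 6894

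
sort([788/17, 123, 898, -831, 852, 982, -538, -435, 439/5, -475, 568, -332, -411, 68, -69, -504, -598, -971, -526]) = [-971, -831, -598, -538, -526, -504, -475, -435, -411, -332, -69, 788/17, 68, 439/5, 123, 568, 852, 898, 982]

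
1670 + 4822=6492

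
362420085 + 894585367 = 1257005452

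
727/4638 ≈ 0.157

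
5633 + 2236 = 7869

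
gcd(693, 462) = 231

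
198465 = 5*39693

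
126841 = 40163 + 86678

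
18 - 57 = -39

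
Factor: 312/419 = 2^3 * 3^1 * 13^1 * 419^(-1)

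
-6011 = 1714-7725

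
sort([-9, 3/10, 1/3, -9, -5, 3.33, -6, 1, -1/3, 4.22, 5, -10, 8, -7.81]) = [-10, -9, -9, -7.81, -6, -5, -1/3, 3/10, 1/3, 1, 3.33, 4.22, 5, 8]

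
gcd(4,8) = 4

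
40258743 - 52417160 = -12158417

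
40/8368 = 5/1046 ≈ 0.00478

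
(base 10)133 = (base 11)111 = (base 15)8d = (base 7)250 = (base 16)85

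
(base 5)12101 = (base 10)901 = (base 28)145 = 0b1110000101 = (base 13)544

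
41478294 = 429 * 96686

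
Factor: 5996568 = 2^3 * 3^1 * 249857^1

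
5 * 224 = 1120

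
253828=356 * 713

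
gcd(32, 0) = 32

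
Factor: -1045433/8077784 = -1 * 2^(-3) * 11^(-1) * 13^(-1) * 23^(-1) * 73^1 * 307^(-1) * 14321^1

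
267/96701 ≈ 0.00276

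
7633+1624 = 9257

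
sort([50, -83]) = [-83, 50]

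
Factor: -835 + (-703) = -1*2^1*769^1 = -1538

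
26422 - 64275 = -37853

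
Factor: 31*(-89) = -1*31^1*89^1 = -2759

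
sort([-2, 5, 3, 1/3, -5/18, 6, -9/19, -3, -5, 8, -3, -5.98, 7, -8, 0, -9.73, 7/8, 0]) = [-9.73, -8, -5.98, -5, -3, -3, -2, -9/19, -5/18, 0, 0, 1/3, 7/8, 3, 5, 6, 7, 8]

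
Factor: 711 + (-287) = 2^3*53^1 = 424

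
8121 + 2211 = 10332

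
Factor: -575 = -1*5^2*23^1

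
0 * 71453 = 0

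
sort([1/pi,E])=[1/pi,E]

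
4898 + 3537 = 8435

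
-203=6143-6346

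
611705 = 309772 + 301933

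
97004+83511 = 180515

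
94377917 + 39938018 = 134315935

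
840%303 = 234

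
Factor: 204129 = 3^2*37^1*613^1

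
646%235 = 176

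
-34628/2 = -17314 = -17314.00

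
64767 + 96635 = 161402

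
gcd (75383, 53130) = 77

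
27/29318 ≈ 0.000921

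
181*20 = 3620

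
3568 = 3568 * 1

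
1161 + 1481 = 2642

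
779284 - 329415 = 449869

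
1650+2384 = 4034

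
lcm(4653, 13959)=13959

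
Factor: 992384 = 2^7 * 7753^1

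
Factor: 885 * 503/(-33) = -1 * 5^1 * 11^(-1) * 59^1 * 503^1 = -148385/11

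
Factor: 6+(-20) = -1*2^1*7^1 = -14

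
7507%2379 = 370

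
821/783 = 1 + 38/783 ≈ 1.05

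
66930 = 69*970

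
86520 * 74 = 6402480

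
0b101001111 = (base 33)a5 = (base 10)335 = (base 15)175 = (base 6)1315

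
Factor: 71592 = 2^3*3^1*19^1*157^1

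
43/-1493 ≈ -0.0288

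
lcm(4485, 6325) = 246675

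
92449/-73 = -1266-31/73 ≈ -1266.42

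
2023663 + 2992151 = 5015814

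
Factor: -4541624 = -1*2^3*31^1*18313^1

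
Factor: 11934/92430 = 3^1*5^(-1)*17^1*79^(-1) = 51/395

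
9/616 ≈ 0.0146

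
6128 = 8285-2157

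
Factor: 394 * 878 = 2^2 * 197^1 * 439^1 = 345932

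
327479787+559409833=886889620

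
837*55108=46125396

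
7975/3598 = 2 + 779/3598 ≈ 2.22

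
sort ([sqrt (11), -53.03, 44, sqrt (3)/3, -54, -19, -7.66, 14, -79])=[-79, -54, -53.03, -19, -7.66, sqrt (3)/3, sqrt (11), 14, 44]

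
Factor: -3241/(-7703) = 7^1*463^1*7703^(-1)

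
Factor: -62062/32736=-1*2^(-4)*3^(-1)*7^1*13^1=-91/48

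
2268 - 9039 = -6771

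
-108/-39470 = 54/19735 ≈ 0.00274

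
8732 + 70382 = 79114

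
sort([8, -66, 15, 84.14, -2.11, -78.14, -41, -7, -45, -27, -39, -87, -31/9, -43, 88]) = [-87, -78.14, -66, -45, -43, -41, -39, -27, -7, -31/9, -2.11, 8, 15, 84.14, 88]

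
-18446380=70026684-88473064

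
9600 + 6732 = 16332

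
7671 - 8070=-399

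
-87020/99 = -878-98/99 ≈ -878.99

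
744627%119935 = 25017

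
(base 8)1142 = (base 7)1531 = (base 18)1fg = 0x262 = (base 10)610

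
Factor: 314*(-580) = -1*2^3*5^1*29^1*157^1 = -182120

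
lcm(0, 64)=0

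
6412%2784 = 844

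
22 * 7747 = 170434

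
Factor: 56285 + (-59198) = -1 * 3^1 * 971^1 = -2913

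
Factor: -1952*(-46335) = 2^5*3^1*5^1*61^1*3089^1 = 90445920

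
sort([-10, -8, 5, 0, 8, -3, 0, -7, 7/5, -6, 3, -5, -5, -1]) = [-10, -8, -7, -6, -5, -5, -3, -1, 0, 0, 7/5, 3, 5, 8]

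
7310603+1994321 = 9304924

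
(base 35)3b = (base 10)116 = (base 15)7b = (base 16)74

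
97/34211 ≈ 0.00284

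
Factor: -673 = -1 * 673^1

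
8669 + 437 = 9106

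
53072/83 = 639 + 35/83 ≈ 639.42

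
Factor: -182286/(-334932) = 2^(-1)*3^1*41^1*113^(-1) = 123/226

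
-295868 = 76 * (-3893)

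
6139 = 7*877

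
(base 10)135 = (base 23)5k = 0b10000111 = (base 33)43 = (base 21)69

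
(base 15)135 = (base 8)423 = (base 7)542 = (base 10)275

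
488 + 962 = 1450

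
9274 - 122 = 9152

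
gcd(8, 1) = 1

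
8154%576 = 90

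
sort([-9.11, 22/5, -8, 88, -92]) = [-92, -9.11, -8, 22/5, 88]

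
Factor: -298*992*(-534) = 2^7*3^1*31^1*89^1*149^1 = 157858944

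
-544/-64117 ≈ 0.00848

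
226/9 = 25+1/9 ≈ 25.11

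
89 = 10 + 79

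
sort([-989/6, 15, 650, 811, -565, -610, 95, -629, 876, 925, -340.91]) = [-629, -610, -565, -340.91, -989/6, 15, 95, 650, 811, 876, 925]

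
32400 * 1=32400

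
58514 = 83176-24662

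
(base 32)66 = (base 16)c6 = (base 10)198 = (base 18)b0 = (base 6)530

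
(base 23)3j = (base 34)2k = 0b1011000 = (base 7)154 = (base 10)88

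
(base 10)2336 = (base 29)2mg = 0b100100100000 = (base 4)210200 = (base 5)33321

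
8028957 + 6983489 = 15012446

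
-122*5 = -610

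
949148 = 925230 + 23918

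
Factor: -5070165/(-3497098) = 2^(-1)*3^1*5^1*11^(-1)*17^1*59^1*337^1*158959^(-1)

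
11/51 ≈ 0.216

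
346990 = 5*69398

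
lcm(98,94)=4606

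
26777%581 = 51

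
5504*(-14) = -77056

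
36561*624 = 22814064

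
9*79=711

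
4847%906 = 317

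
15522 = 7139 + 8383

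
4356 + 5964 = 10320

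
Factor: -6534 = -1*2^1*3^3*11^2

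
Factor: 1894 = 2^1 * 947^1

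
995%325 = 20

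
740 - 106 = 634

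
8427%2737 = 216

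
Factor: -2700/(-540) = 5^1 = 5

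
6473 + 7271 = 13744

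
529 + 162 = 691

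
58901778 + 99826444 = 158728222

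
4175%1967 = 241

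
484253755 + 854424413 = 1338678168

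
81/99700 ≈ 0.000812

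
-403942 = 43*(-9394)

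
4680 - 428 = 4252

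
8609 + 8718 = 17327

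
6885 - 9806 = -2921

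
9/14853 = 3/4951 ≈ 0.000606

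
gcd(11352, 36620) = 4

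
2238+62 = 2300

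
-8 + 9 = 1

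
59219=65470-6251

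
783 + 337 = 1120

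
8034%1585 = 109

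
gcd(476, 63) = 7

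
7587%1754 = 571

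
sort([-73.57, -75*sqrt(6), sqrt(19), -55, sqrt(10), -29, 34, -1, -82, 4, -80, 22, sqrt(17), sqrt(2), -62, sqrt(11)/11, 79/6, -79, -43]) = [-75*sqrt(6), -82, -80, -79, -73.57, -62, -55, -43, -29, -1, sqrt(11)/11, sqrt(2), sqrt(10), 4, sqrt(17), sqrt(19), 79/6, 22, 34]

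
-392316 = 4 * (-98079)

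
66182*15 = 992730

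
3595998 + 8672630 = 12268628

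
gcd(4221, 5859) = 63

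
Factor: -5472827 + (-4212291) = -1*2^1*67^1*72277^1 = -9685118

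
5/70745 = 1/14149 ≈ 0.0000707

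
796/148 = 5 + 14/37 ≈ 5.38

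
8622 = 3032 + 5590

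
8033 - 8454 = -421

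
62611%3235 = 1146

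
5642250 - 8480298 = -2838048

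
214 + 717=931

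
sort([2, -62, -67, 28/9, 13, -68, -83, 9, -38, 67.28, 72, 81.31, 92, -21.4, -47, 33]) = [-83, -68, -67, -62, -47, -38, -21.4, 2, 28/9, 9, 13, 33, 67.28, 72, 81.31, 92]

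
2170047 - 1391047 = 779000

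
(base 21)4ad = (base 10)1987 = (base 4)133003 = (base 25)34c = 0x7c3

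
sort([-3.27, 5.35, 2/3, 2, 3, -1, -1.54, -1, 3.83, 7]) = [-3.27, -1.54, -1, -1, 2/3, 2, 3, 3.83, 5.35, 7]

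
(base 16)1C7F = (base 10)7295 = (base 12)427B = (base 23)DI4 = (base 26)AKF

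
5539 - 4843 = 696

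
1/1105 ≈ 0.000905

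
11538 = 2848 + 8690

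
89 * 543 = 48327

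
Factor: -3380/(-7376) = 2^(-2)*5^1*13^2*461^(-1) = 845/1844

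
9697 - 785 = 8912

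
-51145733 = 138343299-189489032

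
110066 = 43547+66519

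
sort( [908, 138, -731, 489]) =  [-731, 138, 489, 908]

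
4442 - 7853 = -3411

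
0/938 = 0 = 0.00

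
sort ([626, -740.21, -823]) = [-823, -740.21, 626]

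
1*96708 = 96708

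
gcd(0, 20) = 20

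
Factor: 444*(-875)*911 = -1*2^2*3^1*5^3*7^1*37^1*911^1 = -353923500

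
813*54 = 43902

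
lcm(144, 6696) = 13392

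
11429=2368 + 9061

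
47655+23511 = 71166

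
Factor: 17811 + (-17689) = 2^1 * 61^1 = 122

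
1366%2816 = 1366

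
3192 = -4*(-798)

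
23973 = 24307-334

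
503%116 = 39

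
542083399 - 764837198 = -222753799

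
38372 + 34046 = 72418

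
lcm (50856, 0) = 0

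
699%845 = 699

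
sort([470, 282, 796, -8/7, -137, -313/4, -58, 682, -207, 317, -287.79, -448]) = [-448, -287.79, -207, -137, -313/4, -58, -8/7, 282, 317, 470, 682, 796]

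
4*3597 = 14388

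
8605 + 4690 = 13295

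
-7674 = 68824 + -76498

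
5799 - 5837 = -38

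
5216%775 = 566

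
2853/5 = 570 + 3/5 = 570.60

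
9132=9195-63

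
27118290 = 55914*485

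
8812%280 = 132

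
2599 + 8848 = 11447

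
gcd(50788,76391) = 1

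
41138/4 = 20569/2 = 10284.50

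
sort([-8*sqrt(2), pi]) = [-8*sqrt(2), pi]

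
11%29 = 11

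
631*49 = 30919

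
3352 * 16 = 53632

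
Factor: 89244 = 2^2*3^2*37^1*67^1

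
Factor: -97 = -1*97^1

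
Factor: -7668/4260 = -1 * 3^2 * 5^(-1) = -9/5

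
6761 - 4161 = 2600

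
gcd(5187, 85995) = 273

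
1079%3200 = 1079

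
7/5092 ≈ 0.00137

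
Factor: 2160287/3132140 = 2^(-2)*5^(-1)*11^(-1)*23^(-1)*97^1*619^(-1)*22271^1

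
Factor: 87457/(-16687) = -1*11^(-1)*19^1*37^(-1)*41^(-1)*4603^1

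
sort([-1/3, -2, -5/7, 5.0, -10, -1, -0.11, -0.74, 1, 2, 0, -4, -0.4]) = [-10, -4, -2, -1, -0.74, -5/7, -0.4, -1/3, -0.11, 0, 1, 2, 5.0]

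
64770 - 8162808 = -8098038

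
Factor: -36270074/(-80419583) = 2^1*18135037^1*80419583^(-1)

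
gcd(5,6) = 1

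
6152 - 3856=2296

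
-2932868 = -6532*449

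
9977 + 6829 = 16806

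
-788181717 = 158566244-946747961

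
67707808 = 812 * 83384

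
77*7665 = 590205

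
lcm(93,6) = 186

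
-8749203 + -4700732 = -13449935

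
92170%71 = 12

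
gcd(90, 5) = 5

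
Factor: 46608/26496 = 2^(-3) * 3^(-1) * 23^(-1) * 971^1 = 971/552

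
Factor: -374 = -1*2^1*11^1*17^1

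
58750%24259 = 10232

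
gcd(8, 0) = 8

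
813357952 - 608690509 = 204667443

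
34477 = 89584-55107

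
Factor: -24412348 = -1 * 2^2 * 6103087^1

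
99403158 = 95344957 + 4058201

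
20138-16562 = 3576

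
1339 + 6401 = 7740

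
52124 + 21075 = 73199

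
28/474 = 14/237 ≈ 0.0591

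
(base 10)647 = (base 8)1207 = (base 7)1613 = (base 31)kr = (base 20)1c7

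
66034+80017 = 146051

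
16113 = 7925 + 8188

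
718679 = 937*767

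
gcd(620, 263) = 1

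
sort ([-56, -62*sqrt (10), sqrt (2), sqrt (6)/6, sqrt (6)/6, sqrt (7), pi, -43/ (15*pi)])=[-62*sqrt (10), -56, -43/ (15*pi), sqrt (6)/6, sqrt (6)/6, sqrt (2), sqrt (7), pi]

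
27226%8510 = 1696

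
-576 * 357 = -205632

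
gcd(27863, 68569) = 1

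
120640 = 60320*2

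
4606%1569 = 1468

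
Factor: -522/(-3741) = 2^1*3^1*43^(-1) = 6/43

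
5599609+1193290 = 6792899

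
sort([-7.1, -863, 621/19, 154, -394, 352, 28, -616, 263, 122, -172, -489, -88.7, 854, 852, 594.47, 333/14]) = [-863, -616, -489, -394, -172, -88.7, -7.1, 333/14, 28, 621/19, 122, 154, 263, 352, 594.47, 852, 854]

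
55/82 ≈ 0.671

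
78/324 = 13/54≈0.241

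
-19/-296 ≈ 0.0642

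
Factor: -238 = -1 * 2^1 * 7^1 * 17^1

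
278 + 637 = 915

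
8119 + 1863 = 9982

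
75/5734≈0.0131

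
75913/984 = 77 + 145/984≈77.15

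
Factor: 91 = 7^1*13^1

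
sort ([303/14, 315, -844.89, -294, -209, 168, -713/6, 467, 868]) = [-844.89, -294, -209, -713/6, 303/14, 168, 315, 467, 868]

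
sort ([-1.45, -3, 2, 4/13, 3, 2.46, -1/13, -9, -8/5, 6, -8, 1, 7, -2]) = [-9, -8, -3, -2, -8/5, -1.45, -1/13, 4/13, 1, 2, 2.46, 3, 6, 7]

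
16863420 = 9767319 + 7096101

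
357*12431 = 4437867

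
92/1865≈0.0493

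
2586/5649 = 862/1883 ≈ 0.458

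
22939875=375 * 61173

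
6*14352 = 86112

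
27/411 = 9/137≈0.0657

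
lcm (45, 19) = 855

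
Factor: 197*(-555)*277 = -1*3^1*5^1*37^1*197^1*277^1 = -30285795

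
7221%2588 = 2045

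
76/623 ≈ 0.122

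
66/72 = 11/12 ≈ 0.917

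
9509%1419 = 995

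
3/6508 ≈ 0.000461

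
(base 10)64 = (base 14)48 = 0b1000000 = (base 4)1000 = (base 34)1u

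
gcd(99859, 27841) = 1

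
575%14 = 1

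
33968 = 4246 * 8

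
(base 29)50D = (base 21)9BI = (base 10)4218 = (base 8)10172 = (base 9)5706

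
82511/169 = 488+3/13 ≈ 488.23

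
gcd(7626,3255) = 93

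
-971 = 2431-3402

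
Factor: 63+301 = 2^2 * 7^1 * 13^1 = 364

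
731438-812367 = -80929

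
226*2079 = 469854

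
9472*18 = 170496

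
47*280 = 13160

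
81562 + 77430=158992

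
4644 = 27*172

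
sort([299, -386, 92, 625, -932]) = [-932, -386, 92, 299, 625]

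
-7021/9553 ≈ -0.735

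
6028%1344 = 652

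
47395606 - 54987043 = -7591437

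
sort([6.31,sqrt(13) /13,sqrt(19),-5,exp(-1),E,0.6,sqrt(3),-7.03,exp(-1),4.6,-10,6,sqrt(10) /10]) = [-10,-7.03,-5,sqrt(13) /13,sqrt(10) /10,exp(-1),exp(-1),0.6,sqrt(3),E,sqrt(19),4.6,6,6.31]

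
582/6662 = 291/3331≈0.0874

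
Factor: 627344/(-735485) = -1*2^4*5^(-1)*39209^1*147097^(-1)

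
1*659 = 659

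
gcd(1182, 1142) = 2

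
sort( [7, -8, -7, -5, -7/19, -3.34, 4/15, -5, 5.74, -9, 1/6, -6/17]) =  [-9, -8, -7, -5, -5, -3.34, -7/19, -6/17, 1/6, 4/15, 5.74, 7]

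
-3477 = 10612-14089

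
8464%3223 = 2018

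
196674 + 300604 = 497278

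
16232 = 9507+6725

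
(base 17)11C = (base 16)13E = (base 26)C6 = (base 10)318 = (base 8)476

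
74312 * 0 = 0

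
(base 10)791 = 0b1100010111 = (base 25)16g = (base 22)1dl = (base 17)2c9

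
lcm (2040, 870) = 59160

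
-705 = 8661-9366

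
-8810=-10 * 881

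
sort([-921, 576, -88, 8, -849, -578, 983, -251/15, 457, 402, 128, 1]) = [-921, -849, -578, -88, -251/15, 1, 8, 128, 402, 457, 576, 983]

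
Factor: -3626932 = -1 * 2^2 * 73^1 * 12421^1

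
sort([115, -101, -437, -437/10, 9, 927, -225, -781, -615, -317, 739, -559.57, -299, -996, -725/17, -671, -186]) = [-996, -781, -671, -615, -559.57, -437, -317, -299, -225, -186, -101, -437/10, -725/17, 9, 115, 739, 927]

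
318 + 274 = 592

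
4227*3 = 12681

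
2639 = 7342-4703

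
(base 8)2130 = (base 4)101120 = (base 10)1112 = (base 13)677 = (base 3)1112012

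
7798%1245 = 328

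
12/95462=6/47731 ≈ 0.000126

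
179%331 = 179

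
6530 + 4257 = 10787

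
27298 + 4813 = 32111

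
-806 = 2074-2880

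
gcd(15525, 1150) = 575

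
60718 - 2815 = 57903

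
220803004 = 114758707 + 106044297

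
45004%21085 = 2834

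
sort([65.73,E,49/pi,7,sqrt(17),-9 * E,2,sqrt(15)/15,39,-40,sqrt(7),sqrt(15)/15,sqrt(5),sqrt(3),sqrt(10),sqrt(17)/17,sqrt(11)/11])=[-40,-9 * E,sqrt(17)/17,sqrt(15)/15,sqrt(15)/15,sqrt(11)/11,sqrt(3),2,sqrt(5),sqrt(7),E,sqrt(10),sqrt(17),7,49/pi,39,65.73]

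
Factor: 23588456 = 2^3 * 61^1 * 48337^1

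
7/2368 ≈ 0.00296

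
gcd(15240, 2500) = 20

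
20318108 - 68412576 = -48094468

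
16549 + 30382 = 46931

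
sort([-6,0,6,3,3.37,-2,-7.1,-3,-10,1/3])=[-10,-7.1,-6,-3,-2,0,1/3,3,3.37,6]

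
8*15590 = 124720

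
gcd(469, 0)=469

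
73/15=4 + 13/15 ≈ 4.87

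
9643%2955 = 778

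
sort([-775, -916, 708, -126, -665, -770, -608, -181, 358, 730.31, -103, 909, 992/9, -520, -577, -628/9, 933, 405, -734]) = [-916, -775, -770, -734, -665, -608, -577, -520, -181, -126, -103, -628/9, 992/9, 358, 405, 708, 730.31, 909, 933]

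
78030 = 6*13005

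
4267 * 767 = 3272789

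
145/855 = 29/171 ≈ 0.170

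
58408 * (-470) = -27451760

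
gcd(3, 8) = 1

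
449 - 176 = 273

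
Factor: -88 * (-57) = 2^3 * 3^1 * 11^1 * 19^1 = 5016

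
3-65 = -62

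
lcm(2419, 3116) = 183844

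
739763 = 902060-162297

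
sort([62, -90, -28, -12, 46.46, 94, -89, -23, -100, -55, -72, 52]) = [-100, -90, -89, -72, -55, -28, -23, -12, 46.46, 52, 62, 94]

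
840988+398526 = 1239514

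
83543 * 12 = 1002516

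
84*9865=828660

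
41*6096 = 249936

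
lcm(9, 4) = 36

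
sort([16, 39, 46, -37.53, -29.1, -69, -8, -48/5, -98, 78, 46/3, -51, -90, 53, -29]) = [-98, -90, -69, -51, -37.53, -29.1, -29, -48/5, -8, 46/3, 16, 39, 46, 53, 78]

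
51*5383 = 274533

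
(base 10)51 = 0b110011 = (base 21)29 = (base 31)1k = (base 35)1g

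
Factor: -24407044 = -1*2^2*31^1*196831^1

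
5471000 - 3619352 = 1851648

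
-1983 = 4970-6953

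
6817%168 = 97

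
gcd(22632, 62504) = 8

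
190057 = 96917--93140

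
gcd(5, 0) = 5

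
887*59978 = 53200486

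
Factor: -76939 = -1 * 47^1 * 1637^1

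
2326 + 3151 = 5477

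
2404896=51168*47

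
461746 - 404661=57085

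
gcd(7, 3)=1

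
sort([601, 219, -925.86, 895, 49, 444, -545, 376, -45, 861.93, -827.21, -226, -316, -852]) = [-925.86, -852, -827.21, -545, -316, -226, -45, 49, 219, 376, 444, 601, 861.93, 895]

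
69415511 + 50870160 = 120285671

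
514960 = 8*64370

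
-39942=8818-48760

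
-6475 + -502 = -6977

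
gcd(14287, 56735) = 7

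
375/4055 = 75/811 ≈ 0.0925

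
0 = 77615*0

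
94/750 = 47/375 ≈ 0.125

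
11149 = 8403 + 2746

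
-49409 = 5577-54986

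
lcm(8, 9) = 72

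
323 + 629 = 952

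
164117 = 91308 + 72809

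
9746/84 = 4873/42 ≈ 116.02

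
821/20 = 41+1/20 = 41.05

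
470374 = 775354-304980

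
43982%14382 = 836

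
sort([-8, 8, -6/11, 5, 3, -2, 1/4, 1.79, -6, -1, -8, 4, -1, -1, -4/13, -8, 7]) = [-8, -8, -8, -6, -2, -1, -1, -1, -6/11, -4/13, 1/4, 1.79, 3, 4, 5, 7, 8]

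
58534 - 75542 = -17008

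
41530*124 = 5149720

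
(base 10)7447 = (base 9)11184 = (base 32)78n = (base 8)16427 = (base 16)1d17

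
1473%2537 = 1473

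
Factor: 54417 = 3^1 * 11^1 * 17^1 * 97^1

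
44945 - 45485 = -540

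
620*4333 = 2686460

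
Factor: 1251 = 3^2*139^1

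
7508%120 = 68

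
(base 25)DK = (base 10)345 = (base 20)H5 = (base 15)180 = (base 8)531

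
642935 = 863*745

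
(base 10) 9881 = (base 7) 40544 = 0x2699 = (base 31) a8n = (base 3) 111112222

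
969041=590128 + 378913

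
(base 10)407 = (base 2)110010111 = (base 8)627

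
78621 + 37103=115724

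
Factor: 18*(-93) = -1*2^1*3^3*31^1 = -1674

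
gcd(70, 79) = 1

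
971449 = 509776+461673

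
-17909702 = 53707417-71617119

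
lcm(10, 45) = 90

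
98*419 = 41062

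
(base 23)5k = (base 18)79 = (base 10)135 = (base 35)3u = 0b10000111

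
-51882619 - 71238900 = -123121519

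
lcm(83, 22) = 1826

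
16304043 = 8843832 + 7460211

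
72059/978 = 73+665/978≈73.68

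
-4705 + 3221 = -1484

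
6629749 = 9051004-2421255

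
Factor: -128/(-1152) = 3^(-2) = 1/9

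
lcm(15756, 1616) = 63024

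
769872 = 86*8952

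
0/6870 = 0 = 0.00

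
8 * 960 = 7680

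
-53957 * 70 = -3776990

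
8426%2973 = 2480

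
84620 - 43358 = 41262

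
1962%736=490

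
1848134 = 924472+923662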